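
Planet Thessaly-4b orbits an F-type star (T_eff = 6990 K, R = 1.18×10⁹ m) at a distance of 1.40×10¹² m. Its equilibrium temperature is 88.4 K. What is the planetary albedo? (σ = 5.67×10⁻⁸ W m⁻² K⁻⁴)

L = 4πR_⋆²σT_⋆⁴ = 4π(1.18×10⁹)² × 5.67×10⁻⁸ × (6990)⁴ = 2.37×10²⁷ W.
S = L/(4πd²) = 96.2 W m⁻².
From T_eq⁴ = S(1−A)/(4σ): 1−A = 4σT_eq⁴/S.
1−A = 4 × 5.67×10⁻⁸ × (88.4)⁴ / 96.2 = 0.144.

A ≈ 0.86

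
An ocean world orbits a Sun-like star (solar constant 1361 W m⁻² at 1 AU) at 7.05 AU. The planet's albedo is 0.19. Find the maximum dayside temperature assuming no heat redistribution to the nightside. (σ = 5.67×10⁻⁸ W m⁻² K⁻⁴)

Flux at 7.05 AU: S = 1361/7.05² = 27.4 W m⁻².
With no redistribution each surface element balances locally: S(1−A) = σT⁴.
T = [27.4 × 0.81 / 5.67×10⁻⁸]^(1/4) = (3.91×10⁸)^(1/4) = 141 K.

T_ss ≈ 141 K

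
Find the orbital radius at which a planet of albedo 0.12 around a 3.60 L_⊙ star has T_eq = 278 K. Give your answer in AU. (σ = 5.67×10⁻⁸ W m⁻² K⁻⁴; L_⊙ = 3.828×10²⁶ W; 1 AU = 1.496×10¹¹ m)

L = 3.60 × 3.828×10²⁶ = 1.38×10²⁷ W.
From T_eq⁴ = L(1−A)/(16πσd²): d = √[L(1−A)/(16πσT_eq⁴)].
d = √[1.38×10²⁷ × 0.88 / (16π × 5.67×10⁻⁸ × (278)⁴)] = 2.67×10¹¹ m = 1.78 AU.

d ≈ 1.78 AU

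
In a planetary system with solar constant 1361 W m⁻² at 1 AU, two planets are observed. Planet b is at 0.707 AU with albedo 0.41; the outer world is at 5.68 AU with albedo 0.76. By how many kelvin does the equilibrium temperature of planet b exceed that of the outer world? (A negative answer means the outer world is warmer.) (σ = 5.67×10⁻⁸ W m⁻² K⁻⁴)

ΔT ≈ 208.4 K

T_eq = [S₀(1−A)/(4σd²)]^(1/4), so T ∝ (1−A)^(1/4) / √d.
T₁ = [1361×0.59/(4×5.67×10⁻⁸×0.707²)]^(1/4) = 290.11 K.
T₂ = [1361×0.24/(4×5.67×10⁻⁸×5.68²)]^(1/4) = 81.74 K.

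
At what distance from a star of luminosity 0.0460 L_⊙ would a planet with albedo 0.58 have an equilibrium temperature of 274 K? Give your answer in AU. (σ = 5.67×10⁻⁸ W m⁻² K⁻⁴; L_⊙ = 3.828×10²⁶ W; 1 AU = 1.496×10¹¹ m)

d ≈ 0.143 AU

L = 0.0460 × 3.828×10²⁶ = 1.76×10²⁵ W.
From T_eq⁴ = L(1−A)/(16πσd²): d = √[L(1−A)/(16πσT_eq⁴)].
d = √[1.76×10²⁵ × 0.42 / (16π × 5.67×10⁻⁸ × (274)⁴)] = 2.15×10¹⁰ m = 0.143 AU.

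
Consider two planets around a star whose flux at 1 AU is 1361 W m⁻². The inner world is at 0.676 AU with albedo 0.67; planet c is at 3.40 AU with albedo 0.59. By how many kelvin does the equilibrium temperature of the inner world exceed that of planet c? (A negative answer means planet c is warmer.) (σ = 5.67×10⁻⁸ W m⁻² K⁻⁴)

ΔT ≈ 135.8 K

T_eq = [S₀(1−A)/(4σd²)]^(1/4), so T ∝ (1−A)^(1/4) / √d.
T₁ = [1361×0.33/(4×5.67×10⁻⁸×0.676²)]^(1/4) = 256.57 K.
T₂ = [1361×0.41/(4×5.67×10⁻⁸×3.40²)]^(1/4) = 120.78 K.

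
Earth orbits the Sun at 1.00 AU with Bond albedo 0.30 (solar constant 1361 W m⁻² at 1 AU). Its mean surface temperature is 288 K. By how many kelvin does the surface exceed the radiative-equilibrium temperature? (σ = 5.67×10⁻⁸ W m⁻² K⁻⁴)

S = 1361/1.00² = 1361 W m⁻².
T_eq = [S(1−A)/(4σ)]^(1/4) = [1361×0.70/(4×5.67×10⁻⁸)]^(1/4) = 254.6 K.
ΔT = T_surf − T_eq = 288 − 254.6.

ΔT ≈ 33.4 K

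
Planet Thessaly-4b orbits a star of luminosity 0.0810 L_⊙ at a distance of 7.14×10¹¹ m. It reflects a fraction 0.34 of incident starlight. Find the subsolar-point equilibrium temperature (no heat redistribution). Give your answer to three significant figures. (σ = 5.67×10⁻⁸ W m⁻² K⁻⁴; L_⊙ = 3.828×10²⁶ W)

L = 0.0810 × 3.828×10²⁶ = 3.10×10²⁵ W.
Flux: S = L/(4πd²) = 3.10×10²⁵/(4π×(7.14×10¹¹)²) = 4.84 W m⁻².
At the subsolar point the surface absorbs S(1−A) and emits σT⁴ per unit area — no factor of 4, since only the local patch is in balance.
T = [4.84 × 0.66 / 5.67×10⁻⁸]^(1/4) = (5.63×10⁷)^(1/4) = 86.6 K.

T_ss ≈ 86.6 K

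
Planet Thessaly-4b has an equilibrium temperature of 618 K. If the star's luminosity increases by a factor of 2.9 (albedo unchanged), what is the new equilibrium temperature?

T_eq ∝ L^(1/4) · d^(−1/2).
T′ = 618 × 2.9^(1/4) = 806 K.

T_eq ≈ 806 K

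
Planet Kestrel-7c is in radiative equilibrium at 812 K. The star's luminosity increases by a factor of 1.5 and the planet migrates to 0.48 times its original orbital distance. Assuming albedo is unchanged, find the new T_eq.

T_eq ∝ L^(1/4) · d^(−1/2).
T′ = 812 × 1.5^(1/4) / 0.48^(1/2) = 1300 K.

T_eq ≈ 1300 K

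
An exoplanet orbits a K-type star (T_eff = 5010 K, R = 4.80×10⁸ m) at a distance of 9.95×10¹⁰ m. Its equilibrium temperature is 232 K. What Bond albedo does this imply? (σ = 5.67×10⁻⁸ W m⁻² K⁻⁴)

L = 4πR_⋆²σT_⋆⁴ = 4π(4.80×10⁸)² × 5.67×10⁻⁸ × (5010)⁴ = 1.03×10²⁶ W.
S = L/(4πd²) = 831 W m⁻².
From T_eq⁴ = S(1−A)/(4σ): 1−A = 4σT_eq⁴/S.
1−A = 4 × 5.67×10⁻⁸ × (232)⁴ / 831 = 0.790.

A ≈ 0.21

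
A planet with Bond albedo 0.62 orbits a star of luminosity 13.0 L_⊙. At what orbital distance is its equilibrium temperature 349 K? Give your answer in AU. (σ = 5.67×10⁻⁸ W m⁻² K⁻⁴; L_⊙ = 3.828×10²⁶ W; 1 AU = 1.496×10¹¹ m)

d ≈ 1.41 AU

L = 13.0 × 3.828×10²⁶ = 4.98×10²⁷ W.
From T_eq⁴ = L(1−A)/(16πσd²): d = √[L(1−A)/(16πσT_eq⁴)].
d = √[4.98×10²⁷ × 0.38 / (16π × 5.67×10⁻⁸ × (349)⁴)] = 2.11×10¹¹ m = 1.41 AU.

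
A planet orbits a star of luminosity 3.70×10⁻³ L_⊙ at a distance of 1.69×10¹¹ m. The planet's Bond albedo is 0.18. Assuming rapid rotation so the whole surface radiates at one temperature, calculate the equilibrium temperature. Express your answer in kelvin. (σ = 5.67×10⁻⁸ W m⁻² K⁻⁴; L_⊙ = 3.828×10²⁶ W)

T_eq ≈ 61.5 K

L = 3.70×10⁻³ × 3.828×10²⁶ = 1.42×10²⁴ W.
Flux: S = L/(4πd²) = 1.42×10²⁴/(4π×(1.69×10¹¹)²) = 3.95 W m⁻².
Energy balance: absorbed = emitted ⇒ πR²·S(1−A) = 4πR²·σT_eq⁴, so T_eq⁴ = S(1−A)/(4σ).
T_eq = [3.95 × 0.82 / (4 × 5.67×10⁻⁸)]^(1/4) = (1.43×10⁷)^(1/4) = 61.5 K.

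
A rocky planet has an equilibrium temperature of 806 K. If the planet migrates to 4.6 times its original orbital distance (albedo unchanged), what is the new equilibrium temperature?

T_eq ≈ 376 K

T_eq ∝ L^(1/4) · d^(−1/2).
T′ = 806 / 4.6^(1/2) = 376 K.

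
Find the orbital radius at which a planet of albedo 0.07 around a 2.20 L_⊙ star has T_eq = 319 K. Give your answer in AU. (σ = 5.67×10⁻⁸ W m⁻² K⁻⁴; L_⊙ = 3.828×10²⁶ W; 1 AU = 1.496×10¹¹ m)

L = 2.20 × 3.828×10²⁶ = 8.42×10²⁶ W.
From T_eq⁴ = L(1−A)/(16πσd²): d = √[L(1−A)/(16πσT_eq⁴)].
d = √[8.42×10²⁶ × 0.93 / (16π × 5.67×10⁻⁸ × (319)⁴)] = 1.63×10¹¹ m = 1.09 AU.

d ≈ 1.09 AU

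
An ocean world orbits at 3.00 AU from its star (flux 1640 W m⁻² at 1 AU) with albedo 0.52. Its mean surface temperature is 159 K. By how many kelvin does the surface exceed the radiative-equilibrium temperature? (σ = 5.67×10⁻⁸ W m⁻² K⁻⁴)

S = 1640/3.00² = 182.2 W m⁻².
T_eq = [S(1−A)/(4σ)]^(1/4) = [182.2×0.48/(4×5.67×10⁻⁸)]^(1/4) = 140.1 K.
ΔT = T_surf − T_eq = 159 − 140.1.

ΔT ≈ 18.9 K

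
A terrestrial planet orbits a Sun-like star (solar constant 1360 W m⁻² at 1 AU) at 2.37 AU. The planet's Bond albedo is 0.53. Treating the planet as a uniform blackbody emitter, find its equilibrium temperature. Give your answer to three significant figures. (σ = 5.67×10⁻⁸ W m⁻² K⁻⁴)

T_eq ≈ 150 K

Flux at 2.37 AU: S = 1360/2.37² = 242 W m⁻².
Energy balance: absorbed = emitted ⇒ πR²·S(1−A) = 4πR²·σT_eq⁴, so T_eq⁴ = S(1−A)/(4σ).
T_eq = [242 × 0.47 / (4 × 5.67×10⁻⁸)]^(1/4) = (5.02×10⁸)^(1/4) = 150 K.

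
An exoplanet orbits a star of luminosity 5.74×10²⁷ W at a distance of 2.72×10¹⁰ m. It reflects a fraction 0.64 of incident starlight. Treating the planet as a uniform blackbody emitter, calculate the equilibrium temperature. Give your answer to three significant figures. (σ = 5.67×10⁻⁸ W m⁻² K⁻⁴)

T_eq ≈ 995 K

Flux: S = L/(4πd²) = 5.74×10²⁷/(4π×(2.72×10¹⁰)²) = 6.17×10⁵ W m⁻².
Energy balance: absorbed = emitted ⇒ πR²·S(1−A) = 4πR²·σT_eq⁴, so T_eq⁴ = S(1−A)/(4σ).
T_eq = [6.17×10⁵ × 0.36 / (4 × 5.67×10⁻⁸)]^(1/4) = (9.80×10¹¹)^(1/4) = 995 K.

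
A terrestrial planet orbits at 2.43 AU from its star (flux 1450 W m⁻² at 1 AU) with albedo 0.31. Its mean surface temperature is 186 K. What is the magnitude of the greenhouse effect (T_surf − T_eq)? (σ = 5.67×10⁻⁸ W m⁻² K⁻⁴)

ΔT ≈ 20.7 K

S = 1450/2.43² = 245.6 W m⁻².
T_eq = [S(1−A)/(4σ)]^(1/4) = [245.6×0.69/(4×5.67×10⁻⁸)]^(1/4) = 165.3 K.
ΔT = T_surf − T_eq = 186 − 165.3.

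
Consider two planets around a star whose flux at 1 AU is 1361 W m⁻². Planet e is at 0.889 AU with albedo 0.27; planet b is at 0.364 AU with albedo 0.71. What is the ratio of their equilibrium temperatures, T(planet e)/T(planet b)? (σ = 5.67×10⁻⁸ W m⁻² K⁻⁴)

T₁/T₂ ≈ 0.806

T_eq = [S₀(1−A)/(4σd²)]^(1/4), so T ∝ (1−A)^(1/4) / √d.
T₁ = [1361×0.73/(4×5.67×10⁻⁸×0.889²)]^(1/4) = 272.86 K.
T₂ = [1361×0.29/(4×5.67×10⁻⁸×0.364²)]^(1/4) = 338.53 K.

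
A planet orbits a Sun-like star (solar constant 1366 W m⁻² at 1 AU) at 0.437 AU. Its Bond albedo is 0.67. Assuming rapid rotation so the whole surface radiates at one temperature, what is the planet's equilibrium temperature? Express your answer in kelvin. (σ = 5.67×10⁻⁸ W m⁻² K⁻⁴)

T_eq ≈ 319 K

Flux at 0.437 AU: S = 1366/0.437² = 7150 W m⁻².
Energy balance: absorbed = emitted ⇒ πR²·S(1−A) = 4πR²·σT_eq⁴, so T_eq⁴ = S(1−A)/(4σ).
T_eq = [7150 × 0.33 / (4 × 5.67×10⁻⁸)]^(1/4) = (1.04×10¹⁰)^(1/4) = 319 K.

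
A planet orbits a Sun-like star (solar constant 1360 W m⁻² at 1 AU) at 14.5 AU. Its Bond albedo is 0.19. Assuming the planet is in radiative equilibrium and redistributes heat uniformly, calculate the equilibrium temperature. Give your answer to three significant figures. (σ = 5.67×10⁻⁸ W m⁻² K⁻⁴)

Flux at 14.5 AU: S = 1360/14.5² = 6.47 W m⁻².
Energy balance: absorbed = emitted ⇒ πR²·S(1−A) = 4πR²·σT_eq⁴, so T_eq⁴ = S(1−A)/(4σ).
T_eq = [6.47 × 0.81 / (4 × 5.67×10⁻⁸)]^(1/4) = (2.31×10⁷)^(1/4) = 69.3 K.

T_eq ≈ 69.3 K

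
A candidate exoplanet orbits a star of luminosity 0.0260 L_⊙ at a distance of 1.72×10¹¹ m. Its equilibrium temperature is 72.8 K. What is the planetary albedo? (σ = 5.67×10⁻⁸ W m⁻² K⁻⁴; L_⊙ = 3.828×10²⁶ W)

L = 0.0260 × 3.828×10²⁶ = 9.95×10²⁴ W.
Flux: S = L/(4πd²) = 9.95×10²⁴/(4π×(1.72×10¹¹)²) = 26.8 W m⁻².
From T_eq⁴ = S(1−A)/(4σ): 1−A = 4σT_eq⁴/S.
1−A = 4 × 5.67×10⁻⁸ × (72.8)⁴ / 26.8 = 0.238.

A ≈ 0.76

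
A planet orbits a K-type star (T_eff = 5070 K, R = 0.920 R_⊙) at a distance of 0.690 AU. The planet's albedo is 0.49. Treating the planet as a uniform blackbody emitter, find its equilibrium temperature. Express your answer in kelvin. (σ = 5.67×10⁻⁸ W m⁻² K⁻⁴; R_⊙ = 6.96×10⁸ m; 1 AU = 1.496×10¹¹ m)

R_⋆ = 0.920 × 6.96×10⁸ = 6.40×10⁸ m.
d = 0.690 AU = 1.03×10¹¹ m.
L = 4πR_⋆²σT_⋆⁴ = 4π(6.40×10⁸)² × 5.67×10⁻⁸ × (5070)⁴ = 1.93×10²⁶ W.
S = L/(4πd²) = 1440 W m⁻².
Energy balance: absorbed = emitted ⇒ πR²·S(1−A) = 4πR²·σT_eq⁴, so T_eq⁴ = S(1−A)/(4σ).
T_eq = [1440 × 0.51 / (4 × 5.67×10⁻⁸)]^(1/4) = (3.24×10⁹)^(1/4) = 239 K.

T_eq ≈ 239 K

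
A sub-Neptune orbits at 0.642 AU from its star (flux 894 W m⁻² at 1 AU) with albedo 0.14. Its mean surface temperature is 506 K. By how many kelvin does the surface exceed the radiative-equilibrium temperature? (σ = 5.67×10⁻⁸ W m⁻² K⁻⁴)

ΔT ≈ 204.9 K

S = 894/0.642² = 2169 W m⁻².
T_eq = [S(1−A)/(4σ)]^(1/4) = [2169×0.86/(4×5.67×10⁻⁸)]^(1/4) = 301.1 K.
ΔT = T_surf − T_eq = 506 − 301.1.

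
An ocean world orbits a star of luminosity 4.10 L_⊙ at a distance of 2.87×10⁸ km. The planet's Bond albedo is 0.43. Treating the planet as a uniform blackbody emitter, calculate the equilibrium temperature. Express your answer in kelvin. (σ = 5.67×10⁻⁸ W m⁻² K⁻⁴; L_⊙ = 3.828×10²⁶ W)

T_eq ≈ 248 K

d = 2.87×10⁸ km = 2.87×10¹¹ m.
L = 4.10 × 3.828×10²⁶ = 1.57×10²⁷ W.
Flux: S = L/(4πd²) = 1.57×10²⁷/(4π×(2.87×10¹¹)²) = 1520 W m⁻².
Energy balance: absorbed = emitted ⇒ πR²·S(1−A) = 4πR²·σT_eq⁴, so T_eq⁴ = S(1−A)/(4σ).
T_eq = [1520 × 0.57 / (4 × 5.67×10⁻⁸)]^(1/4) = (3.81×10⁹)^(1/4) = 248 K.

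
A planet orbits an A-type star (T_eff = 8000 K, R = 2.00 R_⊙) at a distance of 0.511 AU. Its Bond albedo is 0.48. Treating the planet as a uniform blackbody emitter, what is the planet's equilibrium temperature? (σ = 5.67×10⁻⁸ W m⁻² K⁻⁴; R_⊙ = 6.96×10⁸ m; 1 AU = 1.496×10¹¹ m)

T_eq ≈ 648 K

R_⋆ = 2.00 × 6.96×10⁸ = 1.39×10⁹ m.
d = 0.511 AU = 7.64×10¹⁰ m.
L = 4πR_⋆²σT_⋆⁴ = 4π(1.39×10⁹)² × 5.67×10⁻⁸ × (8000)⁴ = 5.65×10²⁷ W.
S = L/(4πd²) = 7.70×10⁴ W m⁻².
Energy balance: absorbed = emitted ⇒ πR²·S(1−A) = 4πR²·σT_eq⁴, so T_eq⁴ = S(1−A)/(4σ).
T_eq = [7.70×10⁴ × 0.52 / (4 × 5.67×10⁻⁸)]^(1/4) = (1.77×10¹¹)^(1/4) = 648 K.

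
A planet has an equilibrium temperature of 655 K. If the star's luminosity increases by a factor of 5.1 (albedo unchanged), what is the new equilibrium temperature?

T_eq ≈ 984 K

T_eq ∝ L^(1/4) · d^(−1/2).
T′ = 655 × 5.1^(1/4) = 984 K.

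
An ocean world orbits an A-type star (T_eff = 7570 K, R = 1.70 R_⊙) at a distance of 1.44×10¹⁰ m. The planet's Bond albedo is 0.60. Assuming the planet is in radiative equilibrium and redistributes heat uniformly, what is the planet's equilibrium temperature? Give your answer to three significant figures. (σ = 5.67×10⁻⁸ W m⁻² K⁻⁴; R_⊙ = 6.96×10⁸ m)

R_⋆ = 1.70 × 6.96×10⁸ = 1.18×10⁹ m.
L = 4πR_⋆²σT_⋆⁴ = 4π(1.18×10⁹)² × 5.67×10⁻⁸ × (7570)⁴ = 3.28×10²⁷ W.
S = L/(4πd²) = 1.26×10⁶ W m⁻².
Energy balance: absorbed = emitted ⇒ πR²·S(1−A) = 4πR²·σT_eq⁴, so T_eq⁴ = S(1−A)/(4σ).
T_eq = [1.26×10⁶ × 0.40 / (4 × 5.67×10⁻⁸)]^(1/4) = (2.22×10¹²)^(1/4) = 1220 K.

T_eq ≈ 1220 K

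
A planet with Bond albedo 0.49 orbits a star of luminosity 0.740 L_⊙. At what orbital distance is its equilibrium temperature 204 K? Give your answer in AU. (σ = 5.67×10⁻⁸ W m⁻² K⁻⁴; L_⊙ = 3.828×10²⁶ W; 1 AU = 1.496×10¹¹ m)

d ≈ 1.14 AU

L = 0.740 × 3.828×10²⁶ = 2.83×10²⁶ W.
From T_eq⁴ = L(1−A)/(16πσd²): d = √[L(1−A)/(16πσT_eq⁴)].
d = √[2.83×10²⁶ × 0.51 / (16π × 5.67×10⁻⁸ × (204)⁴)] = 1.71×10¹¹ m = 1.14 AU.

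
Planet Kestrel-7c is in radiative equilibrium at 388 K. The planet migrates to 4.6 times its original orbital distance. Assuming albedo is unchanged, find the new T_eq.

T_eq ∝ L^(1/4) · d^(−1/2).
T′ = 388 / 4.6^(1/2) = 181 K.

T_eq ≈ 181 K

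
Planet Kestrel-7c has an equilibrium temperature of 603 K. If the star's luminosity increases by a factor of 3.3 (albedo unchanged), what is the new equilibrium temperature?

T_eq ∝ L^(1/4) · d^(−1/2).
T′ = 603 × 3.3^(1/4) = 813 K.

T_eq ≈ 813 K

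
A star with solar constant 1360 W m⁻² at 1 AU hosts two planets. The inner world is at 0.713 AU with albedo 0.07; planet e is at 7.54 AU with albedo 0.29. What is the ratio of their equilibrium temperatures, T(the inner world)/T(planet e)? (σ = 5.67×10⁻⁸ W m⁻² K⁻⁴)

T_eq = [S₀(1−A)/(4σd²)]^(1/4), so T ∝ (1−A)^(1/4) / √d.
T₁ = [1360×0.93/(4×5.67×10⁻⁸×0.713²)]^(1/4) = 323.63 K.
T₂ = [1360×0.71/(4×5.67×10⁻⁸×7.54²)]^(1/4) = 93.03 K.

T₁/T₂ ≈ 3.479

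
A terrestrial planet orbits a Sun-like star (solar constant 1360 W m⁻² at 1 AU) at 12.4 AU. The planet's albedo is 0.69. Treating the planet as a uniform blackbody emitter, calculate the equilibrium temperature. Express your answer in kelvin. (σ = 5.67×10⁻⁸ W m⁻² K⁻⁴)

Flux at 12.4 AU: S = 1360/12.4² = 8.84 W m⁻².
Energy balance: absorbed = emitted ⇒ πR²·S(1−A) = 4πR²·σT_eq⁴, so T_eq⁴ = S(1−A)/(4σ).
T_eq = [8.84 × 0.31 / (4 × 5.67×10⁻⁸)]^(1/4) = (1.21×10⁷)^(1/4) = 59.0 K.

T_eq ≈ 59.0 K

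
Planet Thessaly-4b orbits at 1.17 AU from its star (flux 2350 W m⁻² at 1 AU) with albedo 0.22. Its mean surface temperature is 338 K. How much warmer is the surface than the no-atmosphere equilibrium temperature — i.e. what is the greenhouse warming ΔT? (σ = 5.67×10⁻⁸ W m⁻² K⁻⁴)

S = 2350/1.17² = 1717 W m⁻².
T_eq = [S(1−A)/(4σ)]^(1/4) = [1717×0.78/(4×5.67×10⁻⁸)]^(1/4) = 277.2 K.
ΔT = T_surf − T_eq = 338 − 277.2.

ΔT ≈ 60.8 K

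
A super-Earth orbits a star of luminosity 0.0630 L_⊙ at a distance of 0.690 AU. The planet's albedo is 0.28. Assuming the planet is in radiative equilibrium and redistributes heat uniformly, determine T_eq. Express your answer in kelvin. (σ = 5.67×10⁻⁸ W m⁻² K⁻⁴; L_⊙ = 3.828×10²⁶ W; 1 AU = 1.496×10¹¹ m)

T_eq ≈ 155 K

d = 0.690 AU = 1.03×10¹¹ m.
L = 0.0630 × 3.828×10²⁶ = 2.41×10²⁵ W.
Flux: S = L/(4πd²) = 2.41×10²⁵/(4π×(1.03×10¹¹)²) = 180 W m⁻².
Energy balance: absorbed = emitted ⇒ πR²·S(1−A) = 4πR²·σT_eq⁴, so T_eq⁴ = S(1−A)/(4σ).
T_eq = [180 × 0.72 / (4 × 5.67×10⁻⁸)]^(1/4) = (5.72×10⁸)^(1/4) = 155 K.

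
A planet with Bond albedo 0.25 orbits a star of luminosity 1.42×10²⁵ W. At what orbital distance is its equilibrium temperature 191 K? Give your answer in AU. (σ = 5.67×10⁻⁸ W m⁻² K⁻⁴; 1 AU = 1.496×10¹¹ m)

d ≈ 0.354 AU

From T_eq⁴ = L(1−A)/(16πσd²): d = √[L(1−A)/(16πσT_eq⁴)].
d = √[1.42×10²⁵ × 0.75 / (16π × 5.67×10⁻⁸ × (191)⁴)] = 5.30×10¹⁰ m = 0.354 AU.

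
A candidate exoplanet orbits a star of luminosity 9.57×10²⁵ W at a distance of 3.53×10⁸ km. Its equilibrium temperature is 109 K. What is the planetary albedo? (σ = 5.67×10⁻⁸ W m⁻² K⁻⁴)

d = 3.53×10⁸ km = 3.53×10¹¹ m.
Flux: S = L/(4πd²) = 9.57×10²⁵/(4π×(3.53×10¹¹)²) = 61.1 W m⁻².
From T_eq⁴ = S(1−A)/(4σ): 1−A = 4σT_eq⁴/S.
1−A = 4 × 5.67×10⁻⁸ × (109)⁴ / 61.1 = 0.524.

A ≈ 0.48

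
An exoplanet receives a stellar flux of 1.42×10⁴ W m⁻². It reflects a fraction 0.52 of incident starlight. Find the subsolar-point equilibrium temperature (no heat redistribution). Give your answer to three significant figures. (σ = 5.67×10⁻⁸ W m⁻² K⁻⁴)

T_ss ≈ 589 K

At the subsolar point the surface absorbs S(1−A) and emits σT⁴ per unit area — no factor of 4, since only the local patch is in balance.
T = [1.42×10⁴ × 0.48 / 5.67×10⁻⁸]^(1/4) = (1.20×10¹¹)^(1/4) = 589 K.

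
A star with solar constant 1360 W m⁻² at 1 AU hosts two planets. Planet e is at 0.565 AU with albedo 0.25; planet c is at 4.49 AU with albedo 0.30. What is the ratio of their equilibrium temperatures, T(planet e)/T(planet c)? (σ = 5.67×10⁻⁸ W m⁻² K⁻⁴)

T_eq = [S₀(1−A)/(4σd²)]^(1/4), so T ∝ (1−A)^(1/4) / √d.
T₁ = [1360×0.75/(4×5.67×10⁻⁸×0.565²)]^(1/4) = 344.52 K.
T₂ = [1360×0.70/(4×5.67×10⁻⁸×4.49²)]^(1/4) = 120.12 K.

T₁/T₂ ≈ 2.868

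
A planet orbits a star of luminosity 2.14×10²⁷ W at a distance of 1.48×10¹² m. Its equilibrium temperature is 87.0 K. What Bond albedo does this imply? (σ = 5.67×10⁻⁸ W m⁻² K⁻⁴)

Flux: S = L/(4πd²) = 2.14×10²⁷/(4π×(1.48×10¹²)²) = 77.7 W m⁻².
From T_eq⁴ = S(1−A)/(4σ): 1−A = 4σT_eq⁴/S.
1−A = 4 × 5.67×10⁻⁸ × (87.0)⁴ / 77.7 = 0.167.

A ≈ 0.83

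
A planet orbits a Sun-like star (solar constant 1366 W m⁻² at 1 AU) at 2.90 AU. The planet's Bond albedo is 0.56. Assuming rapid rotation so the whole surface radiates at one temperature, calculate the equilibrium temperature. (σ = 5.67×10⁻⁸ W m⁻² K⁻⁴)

T_eq ≈ 133 K

Flux at 2.90 AU: S = 1366/2.90² = 162 W m⁻².
Energy balance: absorbed = emitted ⇒ πR²·S(1−A) = 4πR²·σT_eq⁴, so T_eq⁴ = S(1−A)/(4σ).
T_eq = [162 × 0.44 / (4 × 5.67×10⁻⁸)]^(1/4) = (3.15×10⁸)^(1/4) = 133 K.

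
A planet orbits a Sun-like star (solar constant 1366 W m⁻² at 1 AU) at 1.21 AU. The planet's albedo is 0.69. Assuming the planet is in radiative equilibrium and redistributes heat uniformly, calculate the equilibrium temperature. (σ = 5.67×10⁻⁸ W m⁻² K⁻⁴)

Flux at 1.21 AU: S = 1366/1.21² = 933 W m⁻².
Energy balance: absorbed = emitted ⇒ πR²·S(1−A) = 4πR²·σT_eq⁴, so T_eq⁴ = S(1−A)/(4σ).
T_eq = [933 × 0.31 / (4 × 5.67×10⁻⁸)]^(1/4) = (1.28×10⁹)^(1/4) = 189 K.

T_eq ≈ 189 K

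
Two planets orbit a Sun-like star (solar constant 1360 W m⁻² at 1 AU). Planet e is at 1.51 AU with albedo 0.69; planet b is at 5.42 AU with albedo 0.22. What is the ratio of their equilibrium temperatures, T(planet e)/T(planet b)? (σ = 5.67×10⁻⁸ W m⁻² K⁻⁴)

T₁/T₂ ≈ 1.504

T_eq = [S₀(1−A)/(4σd²)]^(1/4), so T ∝ (1−A)^(1/4) / √d.
T₁ = [1360×0.31/(4×5.67×10⁻⁸×1.51²)]^(1/4) = 168.98 K.
T₂ = [1360×0.78/(4×5.67×10⁻⁸×5.42²)]^(1/4) = 112.33 K.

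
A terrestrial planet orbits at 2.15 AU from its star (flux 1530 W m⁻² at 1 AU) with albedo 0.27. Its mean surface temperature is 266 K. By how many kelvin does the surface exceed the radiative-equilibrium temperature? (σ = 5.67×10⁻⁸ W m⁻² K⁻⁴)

ΔT ≈ 85.3 K

S = 1530/2.15² = 331.0 W m⁻².
T_eq = [S(1−A)/(4σ)]^(1/4) = [331.0×0.73/(4×5.67×10⁻⁸)]^(1/4) = 180.7 K.
ΔT = T_surf − T_eq = 266 − 180.7.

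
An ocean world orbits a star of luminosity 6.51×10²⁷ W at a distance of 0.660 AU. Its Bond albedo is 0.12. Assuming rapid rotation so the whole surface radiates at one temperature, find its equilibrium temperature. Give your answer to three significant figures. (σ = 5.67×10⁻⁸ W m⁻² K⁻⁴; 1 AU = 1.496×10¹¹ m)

T_eq ≈ 674 K

d = 0.660 AU = 9.87×10¹⁰ m.
Flux: S = L/(4πd²) = 6.51×10²⁷/(4π×(9.87×10¹⁰)²) = 5.31×10⁴ W m⁻².
Energy balance: absorbed = emitted ⇒ πR²·S(1−A) = 4πR²·σT_eq⁴, so T_eq⁴ = S(1−A)/(4σ).
T_eq = [5.31×10⁴ × 0.88 / (4 × 5.67×10⁻⁸)]^(1/4) = (2.06×10¹¹)^(1/4) = 674 K.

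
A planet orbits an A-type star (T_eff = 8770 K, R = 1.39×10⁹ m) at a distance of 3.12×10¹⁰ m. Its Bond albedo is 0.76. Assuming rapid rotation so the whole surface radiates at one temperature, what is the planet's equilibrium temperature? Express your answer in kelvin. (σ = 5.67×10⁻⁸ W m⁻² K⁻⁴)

T_eq ≈ 916 K

L = 4πR_⋆²σT_⋆⁴ = 4π(1.39×10⁹)² × 5.67×10⁻⁸ × (8770)⁴ = 8.14×10²⁷ W.
S = L/(4πd²) = 6.66×10⁵ W m⁻².
Energy balance: absorbed = emitted ⇒ πR²·S(1−A) = 4πR²·σT_eq⁴, so T_eq⁴ = S(1−A)/(4σ).
T_eq = [6.66×10⁵ × 0.24 / (4 × 5.67×10⁻⁸)]^(1/4) = (7.04×10¹¹)^(1/4) = 916 K.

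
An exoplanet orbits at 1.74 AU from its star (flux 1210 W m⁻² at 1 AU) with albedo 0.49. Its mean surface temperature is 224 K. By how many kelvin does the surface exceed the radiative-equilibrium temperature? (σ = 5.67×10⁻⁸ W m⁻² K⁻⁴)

S = 1210/1.74² = 399.7 W m⁻².
T_eq = [S(1−A)/(4σ)]^(1/4) = [399.7×0.51/(4×5.67×10⁻⁸)]^(1/4) = 173.1 K.
ΔT = T_surf − T_eq = 224 − 173.1.

ΔT ≈ 50.9 K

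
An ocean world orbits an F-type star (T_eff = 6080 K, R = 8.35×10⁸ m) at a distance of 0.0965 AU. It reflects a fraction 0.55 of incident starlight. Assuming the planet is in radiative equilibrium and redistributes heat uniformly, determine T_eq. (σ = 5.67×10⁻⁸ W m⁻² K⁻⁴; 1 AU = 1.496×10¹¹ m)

T_eq ≈ 847 K

d = 0.0965 AU = 1.44×10¹⁰ m.
L = 4πR_⋆²σT_⋆⁴ = 4π(8.35×10⁸)² × 5.67×10⁻⁸ × (6080)⁴ = 6.79×10²⁶ W.
S = L/(4πd²) = 2.59×10⁵ W m⁻².
Energy balance: absorbed = emitted ⇒ πR²·S(1−A) = 4πR²·σT_eq⁴, so T_eq⁴ = S(1−A)/(4σ).
T_eq = [2.59×10⁵ × 0.45 / (4 × 5.67×10⁻⁸)]^(1/4) = (5.14×10¹¹)^(1/4) = 847 K.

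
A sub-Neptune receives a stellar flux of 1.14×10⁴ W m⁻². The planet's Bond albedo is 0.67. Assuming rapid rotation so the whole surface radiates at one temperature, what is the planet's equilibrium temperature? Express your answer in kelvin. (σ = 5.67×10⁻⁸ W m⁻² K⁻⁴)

T_eq ≈ 359 K

Energy balance: absorbed = emitted ⇒ πR²·S(1−A) = 4πR²·σT_eq⁴, so T_eq⁴ = S(1−A)/(4σ).
T_eq = [1.14×10⁴ × 0.33 / (4 × 5.67×10⁻⁸)]^(1/4) = (1.66×10¹⁰)^(1/4) = 359 K.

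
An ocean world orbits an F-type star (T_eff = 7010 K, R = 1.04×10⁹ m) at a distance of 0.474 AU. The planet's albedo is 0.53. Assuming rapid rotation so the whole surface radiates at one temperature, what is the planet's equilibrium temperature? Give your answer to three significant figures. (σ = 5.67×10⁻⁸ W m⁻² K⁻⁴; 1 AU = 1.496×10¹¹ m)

d = 0.474 AU = 7.09×10¹⁰ m.
L = 4πR_⋆²σT_⋆⁴ = 4π(1.04×10⁹)² × 5.67×10⁻⁸ × (7010)⁴ = 1.86×10²⁷ W.
S = L/(4πd²) = 2.95×10⁴ W m⁻².
Energy balance: absorbed = emitted ⇒ πR²·S(1−A) = 4πR²·σT_eq⁴, so T_eq⁴ = S(1−A)/(4σ).
T_eq = [2.95×10⁴ × 0.47 / (4 × 5.67×10⁻⁸)]^(1/4) = (6.10×10¹⁰)^(1/4) = 497 K.

T_eq ≈ 497 K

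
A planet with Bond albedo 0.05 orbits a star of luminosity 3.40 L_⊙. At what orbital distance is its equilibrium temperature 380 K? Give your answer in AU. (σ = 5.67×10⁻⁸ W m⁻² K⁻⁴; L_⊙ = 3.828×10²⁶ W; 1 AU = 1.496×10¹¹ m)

L = 3.40 × 3.828×10²⁶ = 1.30×10²⁷ W.
From T_eq⁴ = L(1−A)/(16πσd²): d = √[L(1−A)/(16πσT_eq⁴)].
d = √[1.30×10²⁷ × 0.95 / (16π × 5.67×10⁻⁸ × (380)⁴)] = 1.44×10¹¹ m = 0.964 AU.

d ≈ 0.964 AU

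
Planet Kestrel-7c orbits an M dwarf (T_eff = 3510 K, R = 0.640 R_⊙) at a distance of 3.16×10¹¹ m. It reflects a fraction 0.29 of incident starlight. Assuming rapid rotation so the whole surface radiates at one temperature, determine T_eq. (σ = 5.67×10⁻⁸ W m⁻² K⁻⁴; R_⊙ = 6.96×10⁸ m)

T_eq ≈ 85.5 K

R_⋆ = 0.640 × 6.96×10⁸ = 4.45×10⁸ m.
L = 4πR_⋆²σT_⋆⁴ = 4π(4.45×10⁸)² × 5.67×10⁻⁸ × (3510)⁴ = 2.15×10²⁵ W.
S = L/(4πd²) = 17.1 W m⁻².
Energy balance: absorbed = emitted ⇒ πR²·S(1−A) = 4πR²·σT_eq⁴, so T_eq⁴ = S(1−A)/(4σ).
T_eq = [17.1 × 0.71 / (4 × 5.67×10⁻⁸)]^(1/4) = (5.35×10⁷)^(1/4) = 85.5 K.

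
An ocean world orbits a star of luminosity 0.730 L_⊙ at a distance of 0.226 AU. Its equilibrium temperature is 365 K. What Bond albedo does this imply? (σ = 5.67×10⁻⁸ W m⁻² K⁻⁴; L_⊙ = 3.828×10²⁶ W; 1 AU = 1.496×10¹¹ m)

A ≈ 0.79

d = 0.226 AU = 3.38×10¹⁰ m.
L = 0.730 × 3.828×10²⁶ = 2.79×10²⁶ W.
Flux: S = L/(4πd²) = 2.79×10²⁶/(4π×(3.38×10¹⁰)²) = 1.95×10⁴ W m⁻².
From T_eq⁴ = S(1−A)/(4σ): 1−A = 4σT_eq⁴/S.
1−A = 4 × 5.67×10⁻⁸ × (365)⁴ / 1.95×10⁴ = 0.207.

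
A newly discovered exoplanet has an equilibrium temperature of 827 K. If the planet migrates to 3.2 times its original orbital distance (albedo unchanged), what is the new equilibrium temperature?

T_eq ∝ L^(1/4) · d^(−1/2).
T′ = 827 / 3.2^(1/2) = 462 K.

T_eq ≈ 462 K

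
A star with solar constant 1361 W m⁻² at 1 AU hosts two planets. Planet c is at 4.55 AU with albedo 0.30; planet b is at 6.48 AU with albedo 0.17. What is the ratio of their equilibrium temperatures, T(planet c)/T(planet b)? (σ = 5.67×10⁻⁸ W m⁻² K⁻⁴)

T_eq = [S₀(1−A)/(4σd²)]^(1/4), so T ∝ (1−A)^(1/4) / √d.
T₁ = [1361×0.70/(4×5.67×10⁻⁸×4.55²)]^(1/4) = 119.35 K.
T₂ = [1361×0.83/(4×5.67×10⁻⁸×6.48²)]^(1/4) = 104.36 K.

T₁/T₂ ≈ 1.144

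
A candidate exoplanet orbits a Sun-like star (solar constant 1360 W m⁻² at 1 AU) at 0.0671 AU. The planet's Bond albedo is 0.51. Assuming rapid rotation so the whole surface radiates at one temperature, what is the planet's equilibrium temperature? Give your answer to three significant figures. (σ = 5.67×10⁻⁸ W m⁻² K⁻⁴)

Flux at 0.0671 AU: S = 1360/0.0671² = 3.02×10⁵ W m⁻².
Energy balance: absorbed = emitted ⇒ πR²·S(1−A) = 4πR²·σT_eq⁴, so T_eq⁴ = S(1−A)/(4σ).
T_eq = [3.02×10⁵ × 0.49 / (4 × 5.67×10⁻⁸)]^(1/4) = (6.53×10¹¹)^(1/4) = 899 K.

T_eq ≈ 899 K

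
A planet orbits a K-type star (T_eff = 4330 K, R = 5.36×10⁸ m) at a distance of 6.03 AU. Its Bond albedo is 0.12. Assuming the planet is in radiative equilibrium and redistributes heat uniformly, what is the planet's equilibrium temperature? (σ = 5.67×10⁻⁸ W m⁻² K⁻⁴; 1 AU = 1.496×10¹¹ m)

d = 6.03 AU = 9.02×10¹¹ m.
L = 4πR_⋆²σT_⋆⁴ = 4π(5.36×10⁸)² × 5.67×10⁻⁸ × (4330)⁴ = 7.20×10²⁵ W.
S = L/(4πd²) = 7.04 W m⁻².
Energy balance: absorbed = emitted ⇒ πR²·S(1−A) = 4πR²·σT_eq⁴, so T_eq⁴ = S(1−A)/(4σ).
T_eq = [7.04 × 0.88 / (4 × 5.67×10⁻⁸)]^(1/4) = (2.73×10⁷)^(1/4) = 72.3 K.

T_eq ≈ 72.3 K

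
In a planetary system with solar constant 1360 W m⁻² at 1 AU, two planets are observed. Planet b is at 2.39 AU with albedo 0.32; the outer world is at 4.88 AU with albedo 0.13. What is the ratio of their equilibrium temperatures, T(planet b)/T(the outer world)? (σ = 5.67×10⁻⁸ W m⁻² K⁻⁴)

T_eq = [S₀(1−A)/(4σd²)]^(1/4), so T ∝ (1−A)^(1/4) / √d.
T₁ = [1360×0.68/(4×5.67×10⁻⁸×2.39²)]^(1/4) = 163.46 K.
T₂ = [1360×0.87/(4×5.67×10⁻⁸×4.88²)]^(1/4) = 121.66 K.

T₁/T₂ ≈ 1.344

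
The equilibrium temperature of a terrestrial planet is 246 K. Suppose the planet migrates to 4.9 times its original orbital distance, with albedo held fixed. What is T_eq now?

T_eq ∝ L^(1/4) · d^(−1/2).
T′ = 246 / 4.9^(1/2) = 111 K.

T_eq ≈ 111 K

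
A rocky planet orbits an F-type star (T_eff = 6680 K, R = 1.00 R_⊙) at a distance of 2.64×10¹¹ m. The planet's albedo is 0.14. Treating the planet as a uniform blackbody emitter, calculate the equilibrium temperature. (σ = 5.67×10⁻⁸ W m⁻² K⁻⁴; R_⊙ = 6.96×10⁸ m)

T_eq ≈ 234 K

R_⋆ = 1.00 × 6.96×10⁸ = 6.96×10⁸ m.
L = 4πR_⋆²σT_⋆⁴ = 4π(6.96×10⁸)² × 5.67×10⁻⁸ × (6680)⁴ = 6.87×10²⁶ W.
S = L/(4πd²) = 785 W m⁻².
Energy balance: absorbed = emitted ⇒ πR²·S(1−A) = 4πR²·σT_eq⁴, so T_eq⁴ = S(1−A)/(4σ).
T_eq = [785 × 0.86 / (4 × 5.67×10⁻⁸)]^(1/4) = (2.98×10⁹)^(1/4) = 234 K.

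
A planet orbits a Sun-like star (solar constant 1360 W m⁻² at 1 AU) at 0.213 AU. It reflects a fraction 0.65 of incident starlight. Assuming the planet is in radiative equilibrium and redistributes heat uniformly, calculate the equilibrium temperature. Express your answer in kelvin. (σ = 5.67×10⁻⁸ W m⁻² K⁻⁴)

Flux at 0.213 AU: S = 1360/0.213² = 3.00×10⁴ W m⁻².
Energy balance: absorbed = emitted ⇒ πR²·S(1−A) = 4πR²·σT_eq⁴, so T_eq⁴ = S(1−A)/(4σ).
T_eq = [3.00×10⁴ × 0.35 / (4 × 5.67×10⁻⁸)]^(1/4) = (4.63×10¹⁰)^(1/4) = 464 K.

T_eq ≈ 464 K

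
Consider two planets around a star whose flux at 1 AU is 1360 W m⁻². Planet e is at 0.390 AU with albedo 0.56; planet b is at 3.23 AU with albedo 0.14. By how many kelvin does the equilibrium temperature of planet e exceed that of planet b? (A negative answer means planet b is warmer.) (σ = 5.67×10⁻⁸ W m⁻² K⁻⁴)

ΔT ≈ 213.8 K

T_eq = [S₀(1−A)/(4σd²)]^(1/4), so T ∝ (1−A)^(1/4) / √d.
T₁ = [1360×0.44/(4×5.67×10⁻⁸×0.390²)]^(1/4) = 362.91 K.
T₂ = [1360×0.86/(4×5.67×10⁻⁸×3.23²)]^(1/4) = 149.11 K.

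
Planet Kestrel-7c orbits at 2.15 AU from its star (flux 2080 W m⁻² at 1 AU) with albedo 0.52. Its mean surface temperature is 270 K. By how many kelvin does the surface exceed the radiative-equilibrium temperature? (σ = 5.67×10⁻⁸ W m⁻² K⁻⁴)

S = 2080/2.15² = 450.0 W m⁻².
T_eq = [S(1−A)/(4σ)]^(1/4) = [450.0×0.48/(4×5.67×10⁻⁸)]^(1/4) = 175.7 K.
ΔT = T_surf − T_eq = 270 − 175.7.

ΔT ≈ 94.3 K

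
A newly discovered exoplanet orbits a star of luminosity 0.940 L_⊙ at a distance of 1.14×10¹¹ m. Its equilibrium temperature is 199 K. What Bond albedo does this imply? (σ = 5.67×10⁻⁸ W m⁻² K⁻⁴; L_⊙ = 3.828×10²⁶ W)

L = 0.940 × 3.828×10²⁶ = 3.60×10²⁶ W.
Flux: S = L/(4πd²) = 3.60×10²⁶/(4π×(1.14×10¹¹)²) = 2200 W m⁻².
From T_eq⁴ = S(1−A)/(4σ): 1−A = 4σT_eq⁴/S.
1−A = 4 × 5.67×10⁻⁸ × (199)⁴ / 2200 = 0.161.

A ≈ 0.84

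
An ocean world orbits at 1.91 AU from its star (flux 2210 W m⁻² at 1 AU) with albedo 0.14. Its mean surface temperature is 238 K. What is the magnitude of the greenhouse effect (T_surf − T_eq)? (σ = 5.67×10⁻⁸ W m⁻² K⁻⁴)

ΔT ≈ 19.1 K

S = 2210/1.91² = 605.8 W m⁻².
T_eq = [S(1−A)/(4σ)]^(1/4) = [605.8×0.86/(4×5.67×10⁻⁸)]^(1/4) = 218.9 K.
ΔT = T_surf − T_eq = 238 − 218.9.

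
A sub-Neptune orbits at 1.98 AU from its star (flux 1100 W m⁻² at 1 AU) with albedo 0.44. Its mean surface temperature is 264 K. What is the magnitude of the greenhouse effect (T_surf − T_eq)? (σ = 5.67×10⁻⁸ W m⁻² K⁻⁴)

ΔT ≈ 101.8 K

S = 1100/1.98² = 280.6 W m⁻².
T_eq = [S(1−A)/(4σ)]^(1/4) = [280.6×0.56/(4×5.67×10⁻⁸)]^(1/4) = 162.2 K.
ΔT = T_surf − T_eq = 264 − 162.2.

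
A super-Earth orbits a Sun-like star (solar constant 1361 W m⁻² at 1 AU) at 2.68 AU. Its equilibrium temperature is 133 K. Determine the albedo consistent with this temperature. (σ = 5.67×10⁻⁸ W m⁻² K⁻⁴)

A ≈ 0.63

Flux at 2.68 AU: S = 1361/2.68² = 189 W m⁻².
From T_eq⁴ = S(1−A)/(4σ): 1−A = 4σT_eq⁴/S.
1−A = 4 × 5.67×10⁻⁸ × (133)⁴ / 189 = 0.375.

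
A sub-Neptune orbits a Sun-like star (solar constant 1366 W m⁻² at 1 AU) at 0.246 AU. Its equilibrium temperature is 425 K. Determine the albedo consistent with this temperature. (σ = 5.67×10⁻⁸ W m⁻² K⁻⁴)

A ≈ 0.67

Flux at 0.246 AU: S = 1366/0.246² = 2.26×10⁴ W m⁻².
From T_eq⁴ = S(1−A)/(4σ): 1−A = 4σT_eq⁴/S.
1−A = 4 × 5.67×10⁻⁸ × (425)⁴ / 2.26×10⁴ = 0.328.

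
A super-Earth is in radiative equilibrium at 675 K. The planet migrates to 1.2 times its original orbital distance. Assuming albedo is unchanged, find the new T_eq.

T_eq ≈ 616 K

T_eq ∝ L^(1/4) · d^(−1/2).
T′ = 675 / 1.2^(1/2) = 616 K.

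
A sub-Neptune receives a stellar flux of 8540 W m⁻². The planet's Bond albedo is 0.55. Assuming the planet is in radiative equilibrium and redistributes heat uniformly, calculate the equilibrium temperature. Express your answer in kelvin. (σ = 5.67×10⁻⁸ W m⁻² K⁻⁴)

Energy balance: absorbed = emitted ⇒ πR²·S(1−A) = 4πR²·σT_eq⁴, so T_eq⁴ = S(1−A)/(4σ).
T_eq = [8540 × 0.45 / (4 × 5.67×10⁻⁸)]^(1/4) = (1.69×10¹⁰)^(1/4) = 361 K.

T_eq ≈ 361 K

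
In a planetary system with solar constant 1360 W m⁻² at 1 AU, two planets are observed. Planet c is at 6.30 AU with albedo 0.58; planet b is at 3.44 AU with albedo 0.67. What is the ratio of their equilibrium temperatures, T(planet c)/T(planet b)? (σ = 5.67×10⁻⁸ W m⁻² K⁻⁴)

T₁/T₂ ≈ 0.785

T_eq = [S₀(1−A)/(4σd²)]^(1/4), so T ∝ (1−A)^(1/4) / √d.
T₁ = [1360×0.42/(4×5.67×10⁻⁸×6.30²)]^(1/4) = 89.25 K.
T₂ = [1360×0.33/(4×5.67×10⁻⁸×3.44²)]^(1/4) = 113.72 K.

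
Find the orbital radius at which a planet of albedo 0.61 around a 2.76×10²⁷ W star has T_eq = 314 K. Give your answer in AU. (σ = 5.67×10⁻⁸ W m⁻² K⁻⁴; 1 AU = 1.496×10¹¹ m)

d ≈ 1.32 AU

From T_eq⁴ = L(1−A)/(16πσd²): d = √[L(1−A)/(16πσT_eq⁴)].
d = √[2.76×10²⁷ × 0.39 / (16π × 5.67×10⁻⁸ × (314)⁴)] = 1.97×10¹¹ m = 1.32 AU.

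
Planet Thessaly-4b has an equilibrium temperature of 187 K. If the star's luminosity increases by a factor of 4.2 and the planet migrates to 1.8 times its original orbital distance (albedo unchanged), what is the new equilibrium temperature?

T_eq ≈ 200 K

T_eq ∝ L^(1/4) · d^(−1/2).
T′ = 187 × 4.2^(1/4) / 1.8^(1/2) = 200 K.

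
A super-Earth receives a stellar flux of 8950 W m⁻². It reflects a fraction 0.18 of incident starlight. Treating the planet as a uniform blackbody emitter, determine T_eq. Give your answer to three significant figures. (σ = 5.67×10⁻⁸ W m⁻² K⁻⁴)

Energy balance: absorbed = emitted ⇒ πR²·S(1−A) = 4πR²·σT_eq⁴, so T_eq⁴ = S(1−A)/(4σ).
T_eq = [8950 × 0.82 / (4 × 5.67×10⁻⁸)]^(1/4) = (3.24×10¹⁰)^(1/4) = 424 K.

T_eq ≈ 424 K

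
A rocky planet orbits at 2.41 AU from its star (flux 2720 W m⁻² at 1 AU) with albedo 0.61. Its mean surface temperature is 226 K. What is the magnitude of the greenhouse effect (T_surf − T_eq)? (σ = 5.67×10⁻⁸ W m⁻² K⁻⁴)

ΔT ≈ 57.5 K

S = 2720/2.41² = 468.3 W m⁻².
T_eq = [S(1−A)/(4σ)]^(1/4) = [468.3×0.39/(4×5.67×10⁻⁸)]^(1/4) = 168.5 K.
ΔT = T_surf − T_eq = 226 − 168.5.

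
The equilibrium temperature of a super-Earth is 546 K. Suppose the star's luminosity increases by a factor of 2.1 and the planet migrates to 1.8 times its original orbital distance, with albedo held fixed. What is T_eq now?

T_eq ∝ L^(1/4) · d^(−1/2).
T′ = 546 × 2.1^(1/4) / 1.8^(1/2) = 490 K.

T_eq ≈ 490 K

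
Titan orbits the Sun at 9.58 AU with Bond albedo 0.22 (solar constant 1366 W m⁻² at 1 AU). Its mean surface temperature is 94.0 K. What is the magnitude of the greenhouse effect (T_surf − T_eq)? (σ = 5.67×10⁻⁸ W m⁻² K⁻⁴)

ΔT ≈ 9.4 K

S = 1366/9.58² = 14.88 W m⁻².
T_eq = [S(1−A)/(4σ)]^(1/4) = [14.88×0.78/(4×5.67×10⁻⁸)]^(1/4) = 84.6 K.
ΔT = T_surf − T_eq = 94 − 84.6.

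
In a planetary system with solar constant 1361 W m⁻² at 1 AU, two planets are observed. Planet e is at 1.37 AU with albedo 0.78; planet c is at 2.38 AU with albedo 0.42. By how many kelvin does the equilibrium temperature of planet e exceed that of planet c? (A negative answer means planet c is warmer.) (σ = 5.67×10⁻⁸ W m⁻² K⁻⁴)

ΔT ≈ 5.4 K

T_eq = [S₀(1−A)/(4σd²)]^(1/4), so T ∝ (1−A)^(1/4) / √d.
T₁ = [1361×0.22/(4×5.67×10⁻⁸×1.37²)]^(1/4) = 162.85 K.
T₂ = [1361×0.58/(4×5.67×10⁻⁸×2.38²)]^(1/4) = 157.44 K.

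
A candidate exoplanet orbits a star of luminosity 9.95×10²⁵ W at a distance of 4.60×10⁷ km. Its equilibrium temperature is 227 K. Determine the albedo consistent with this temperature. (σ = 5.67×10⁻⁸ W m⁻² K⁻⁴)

A ≈ 0.84

d = 4.60×10⁷ km = 4.60×10¹⁰ m.
Flux: S = L/(4πd²) = 9.95×10²⁵/(4π×(4.60×10¹⁰)²) = 3740 W m⁻².
From T_eq⁴ = S(1−A)/(4σ): 1−A = 4σT_eq⁴/S.
1−A = 4 × 5.67×10⁻⁸ × (227)⁴ / 3740 = 0.161.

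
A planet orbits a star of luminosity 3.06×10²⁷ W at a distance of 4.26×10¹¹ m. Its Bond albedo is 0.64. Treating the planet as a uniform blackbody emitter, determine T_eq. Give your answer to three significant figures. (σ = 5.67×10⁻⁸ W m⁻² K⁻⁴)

Flux: S = L/(4πd²) = 3.06×10²⁷/(4π×(4.26×10¹¹)²) = 1340 W m⁻².
Energy balance: absorbed = emitted ⇒ πR²·S(1−A) = 4πR²·σT_eq⁴, so T_eq⁴ = S(1−A)/(4σ).
T_eq = [1340 × 0.36 / (4 × 5.67×10⁻⁸)]^(1/4) = (2.13×10⁹)^(1/4) = 215 K.

T_eq ≈ 215 K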